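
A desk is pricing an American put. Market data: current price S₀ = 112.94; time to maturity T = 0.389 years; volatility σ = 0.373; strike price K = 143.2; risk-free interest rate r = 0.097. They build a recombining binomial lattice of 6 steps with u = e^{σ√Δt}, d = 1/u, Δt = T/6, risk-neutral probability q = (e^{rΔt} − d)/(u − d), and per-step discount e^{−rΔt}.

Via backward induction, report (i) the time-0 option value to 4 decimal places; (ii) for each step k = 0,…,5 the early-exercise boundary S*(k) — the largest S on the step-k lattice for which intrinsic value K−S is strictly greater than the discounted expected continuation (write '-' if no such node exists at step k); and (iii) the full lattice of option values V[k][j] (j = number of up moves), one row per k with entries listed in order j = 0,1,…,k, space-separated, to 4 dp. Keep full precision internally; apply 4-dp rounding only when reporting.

price = 30.5333
boundary = - 102.7072 112.9400 102.7072 112.9400 124.1923
tree:
30.5333
40.4928 21.3208
49.7985 30.2600 12.9768
58.2611 40.4928 20.2711 6.1134
65.9569 49.7985 30.2600 10.9033 1.5766
72.9554 58.2611 40.4928 19.0077 3.2341 0.0000
79.3199 65.9569 49.7985 30.2600 6.6343 0.0000 0.0000

Δt=0.06483  u=1.09963  d=0.90940  q=0.50944  discount=0.99373
step 6 (expiry): payoffs max(K−S,0) = 79.3199 65.9569 49.7985 30.2600 6.6343 0.0000 0.0000
step 5: (k=5,j=0): S=70.2446, (K−S)⁺=72.9554, hold=72.0577 ⇒ V=72.9554 exercise | (k=5,j=1): S=84.9389, (K−S)⁺=58.2611, hold=57.3633 ⇒ V=58.2611 exercise | (k=5,j=2): S=102.7072, (K−S)⁺=40.4928, hold=39.5951 ⇒ V=40.4928 exercise | (k=5,j=3): S=124.1923, (K−S)⁺=19.0077, hold=18.1099 ⇒ V=19.0077 exercise | (k=5,j=4): S=150.1719, (K−S)⁺=0.0000, hold=3.2341 ⇒ V=3.2341 continue | (k=5,j=5): S=181.5862, (K−S)⁺=0.0000, hold=0.0000 ⇒ V=0.0000 continue  boundary S*=124.1923
step 4: (k=4,j=0): S=77.2431, (K−S)⁺=65.9569, hold=65.0591 ⇒ V=65.9569 exercise | (k=4,j=1): S=93.4015, (K−S)⁺=49.7985, hold=48.9008 ⇒ V=49.7985 exercise | (k=4,j=2): S=112.9400, (K−S)⁺=30.2600, hold=29.3623 ⇒ V=30.2600 exercise | (k=4,j=3): S=136.5657, (K−S)⁺=6.6343, hold=10.9033 ⇒ V=10.9033 continue | (k=4,j=4): S=165.1337, (K−S)⁺=0.0000, hold=1.5766 ⇒ V=1.5766 continue  boundary S*=112.9400
step 3: (k=3,j=0): S=84.9389, (K−S)⁺=58.2611, hold=57.3633 ⇒ V=58.2611 exercise | (k=3,j=1): S=102.7072, (K−S)⁺=40.4928, hold=39.5951 ⇒ V=40.4928 exercise | (k=3,j=2): S=124.1923, (K−S)⁺=19.0077, hold=20.2711 ⇒ V=20.2711 continue | (k=3,j=3): S=150.1719, (K−S)⁺=0.0000, hold=6.1134 ⇒ V=6.1134 continue  boundary S*=102.7072
step 2: (k=2,j=0): S=93.4015, (K−S)⁺=49.7985, hold=48.9008 ⇒ V=49.7985 exercise | (k=2,j=1): S=112.9400, (K−S)⁺=30.2600, hold=30.0019 ⇒ V=30.2600 exercise | (k=2,j=2): S=136.5657, (K−S)⁺=6.6343, hold=12.9768 ⇒ V=12.9768 continue  boundary S*=112.9400
step 1: (k=1,j=0): S=102.7072, (K−S)⁺=40.4928, hold=39.5951 ⇒ V=40.4928 exercise | (k=1,j=1): S=124.1923, (K−S)⁺=19.0077, hold=21.3208 ⇒ V=21.3208 continue  boundary S*=102.7072
step 0: (k=0,j=0): S=112.9400, (K−S)⁺=30.2600, hold=30.5333 ⇒ V=30.5333 continue  boundary S*=-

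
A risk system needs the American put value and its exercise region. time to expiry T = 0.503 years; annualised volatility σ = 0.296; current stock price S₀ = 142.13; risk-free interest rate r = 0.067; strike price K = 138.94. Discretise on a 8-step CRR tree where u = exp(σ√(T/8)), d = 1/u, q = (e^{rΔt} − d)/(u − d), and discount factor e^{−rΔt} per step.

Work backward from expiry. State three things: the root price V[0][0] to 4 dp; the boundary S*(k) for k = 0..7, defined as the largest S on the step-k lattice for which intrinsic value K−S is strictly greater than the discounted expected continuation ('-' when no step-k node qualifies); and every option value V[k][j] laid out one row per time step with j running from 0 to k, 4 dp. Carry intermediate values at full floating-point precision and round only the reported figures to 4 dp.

Δt=0.06288, u=1.07705, d=0.92847, q=0.50987, disc=e^(-rΔt)=0.99580
k=8 terminal: V=max(K-S,0) → 60.4502 47.8897 33.3192 16.4170 0.0000 0.0000 0.0000 0.0000 0.0000
k=7: j=0 S=84.5371 intr=54.4029 cont=53.8188 V=54.4029[EX]; j=1 S=98.0653 intr=40.8747 cont=40.2906 V=40.8747[EX]; j=2 S=113.7584 intr=25.1816 cont=24.5975 V=25.1816[EX]; j=3 S=131.9629 intr=6.9771 cont=8.0127 V=8.0127[hold]; j=4 S=153.0805 intr=0.0000 cont=0.0000 V=0.0000[hold]; j=5 S=177.5775 intr=0.0000 cont=0.0000 V=0.0000[hold]; j=6 S=205.9947 intr=0.0000 cont=0.0000 V=0.0000[hold]; j=7 S=238.9594 intr=0.0000 cont=0.0000 V=0.0000[hold]  S*(7)=113.7584
k=6: j=0 S=91.0503 intr=47.8897 cont=47.3056 V=47.8897[EX]; j=1 S=105.6208 intr=33.3192 cont=32.7351 V=33.3192[EX]; j=2 S=122.5230 intr=16.4170 cont=16.3587 V=16.4170[EX]; j=3 S=142.1300 intr=0.0000 cont=3.9108 V=3.9108[hold]; j=4 S=164.8746 intr=0.0000 cont=0.0000 V=0.0000[hold]; j=5 S=191.2591 intr=0.0000 cont=0.0000 V=0.0000[hold]; j=6 S=221.8657 intr=0.0000 cont=0.0000 V=0.0000[hold]  S*(6)=122.5230
k=5: j=0 S=98.0653 intr=40.8747 cont=40.2906 V=40.8747[EX]; j=1 S=113.7584 intr=25.1816 cont=24.5975 V=25.1816[EX]; j=2 S=131.9629 intr=6.9771 cont=9.9983 V=9.9983[hold]; j=3 S=153.0805 intr=0.0000 cont=1.9088 V=1.9088[hold]; j=4 S=177.5775 intr=0.0000 cont=0.0000 V=0.0000[hold]; j=5 S=205.9947 intr=0.0000 cont=0.0000 V=0.0000[hold]  S*(5)=113.7584
k=4: j=0 S=105.6208 intr=33.3192 cont=32.7351 V=33.3192[EX]; j=1 S=122.5230 intr=16.4170 cont=17.3668 V=17.3668[hold]; j=2 S=142.1300 intr=0.0000 cont=5.8490 V=5.8490[hold]; j=3 S=164.8746 intr=0.0000 cont=0.9316 V=0.9316[hold]; j=4 S=191.2591 intr=0.0000 cont=0.0000 V=0.0000[hold]  S*(4)=105.6208
k=3: j=0 S=113.7584 intr=25.1816 cont=25.0798 V=25.1816[EX]; j=1 S=131.9629 intr=6.9771 cont=11.4460 V=11.4460[hold]; j=2 S=153.0805 intr=0.0000 cont=3.3278 V=3.3278[hold]; j=3 S=177.5775 intr=0.0000 cont=0.4547 V=0.4547[hold]  S*(3)=113.7584
k=2: j=0 S=122.5230 intr=16.4170 cont=18.1019 V=18.1019[hold]; j=1 S=142.1300 intr=0.0000 cont=7.2761 V=7.2761[hold]; j=2 S=164.8746 intr=0.0000 cont=1.8551 V=1.8551[hold]  S*(2)=-
k=1: j=0 S=131.9629 intr=6.9771 cont=12.5293 V=12.5293[hold]; j=1 S=153.0805 intr=0.0000 cont=4.4931 V=4.4931[hold]  S*(1)=-
k=0: j=0 S=142.1300 intr=0.0000 cont=8.3965 V=8.3965[hold]  S*(0)=-

price = 8.3965
boundary = - - - 113.7584 105.6208 113.7584 122.5230 113.7584
tree:
8.3965
12.5293 4.4931
18.1019 7.2761 1.8551
25.1816 11.4460 3.3278 0.4547
33.3192 17.3668 5.8490 0.9316 0.0000
40.8747 25.1816 9.9983 1.9088 0.0000 0.0000
47.8897 33.3192 16.4170 3.9108 0.0000 0.0000 0.0000
54.4029 40.8747 25.1816 8.0127 0.0000 0.0000 0.0000 0.0000
60.4502 47.8897 33.3192 16.4170 0.0000 0.0000 0.0000 0.0000 0.0000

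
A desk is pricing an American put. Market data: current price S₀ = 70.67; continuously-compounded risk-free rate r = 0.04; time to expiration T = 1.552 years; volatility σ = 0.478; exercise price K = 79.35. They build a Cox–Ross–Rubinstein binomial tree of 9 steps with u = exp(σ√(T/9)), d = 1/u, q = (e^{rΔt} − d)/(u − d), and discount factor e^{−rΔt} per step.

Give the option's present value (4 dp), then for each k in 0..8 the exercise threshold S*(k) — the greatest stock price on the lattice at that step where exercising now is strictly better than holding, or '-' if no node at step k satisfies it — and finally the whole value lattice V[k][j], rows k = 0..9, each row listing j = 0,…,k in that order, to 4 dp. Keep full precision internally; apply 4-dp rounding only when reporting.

Δt=0.17244  u=1.21957  d=0.81996  q=0.46786  discount=0.99313
step 9 (expiry): payoffs max(K−S,0) = 67.5092 61.7386 53.1558 40.3901 21.4032 0.0000 0.0000 0.0000 0.0000 0.0000
step 8: (k=8,j=0): S=14.4407, (K−S)⁺=64.9093, hold=64.3638 ⇒ V=64.9093 exercise | (k=8,j=1): S=21.4783, (K−S)⁺=57.8717, hold=57.3262 ⇒ V=57.8717 exercise | (k=8,j=2): S=31.9456, (K−S)⁺=47.4044, hold=46.8589 ⇒ V=47.4044 exercise | (k=8,j=3): S=47.5142, (K−S)⁺=31.8358, hold=31.2904 ⇒ V=31.8358 exercise | (k=8,j=4): S=70.6700, (K−S)⁺=8.6800, hold=11.3112 ⇒ V=11.3112 continue | (k=8,j=5): S=105.1107, (K−S)⁺=0.0000, hold=0.0000 ⇒ V=0.0000 continue | (k=8,j=6): S=156.3358, (K−S)⁺=0.0000, hold=0.0000 ⇒ V=0.0000 continue | (k=8,j=7): S=232.5253, (K−S)⁺=0.0000, hold=0.0000 ⇒ V=0.0000 continue | (k=8,j=8): S=345.8454, (K−S)⁺=0.0000, hold=0.0000 ⇒ V=0.0000 continue  boundary S*=47.5142
step 7: (k=7,j=0): S=17.6114, (K−S)⁺=61.7386, hold=61.1931 ⇒ V=61.7386 exercise | (k=7,j=1): S=26.1942, (K−S)⁺=53.1558, hold=52.6103 ⇒ V=53.1558 exercise | (k=7,j=2): S=38.9599, (K−S)⁺=40.3901, hold=39.8447 ⇒ V=40.3901 exercise | (k=7,j=3): S=57.9468, (K−S)⁺=21.4032, hold=22.0804 ⇒ V=22.0804 continue | (k=7,j=4): S=86.1868, (K−S)⁺=0.0000, hold=5.9778 ⇒ V=5.9778 continue | (k=7,j=5): S=128.1896, (K−S)⁺=0.0000, hold=0.0000 ⇒ V=0.0000 continue | (k=7,j=6): S=190.6621, (K−S)⁺=0.0000, hold=0.0000 ⇒ V=0.0000 continue | (k=7,j=7): S=283.5804, (K−S)⁺=0.0000, hold=0.0000 ⇒ V=0.0000 continue  boundary S*=38.9599
step 6: (k=6,j=0): S=21.4783, (K−S)⁺=57.8717, hold=57.3262 ⇒ V=57.8717 exercise | (k=6,j=1): S=31.9456, (K−S)⁺=47.4044, hold=46.8589 ⇒ V=47.4044 exercise | (k=6,j=2): S=47.5142, (K−S)⁺=31.8358, hold=31.6050 ⇒ V=31.8358 exercise | (k=6,j=3): S=70.6700, (K−S)⁺=8.6800, hold=14.4466 ⇒ V=14.4466 continue | (k=6,j=4): S=105.1107, (K−S)⁺=0.0000, hold=3.1592 ⇒ V=3.1592 continue | (k=6,j=5): S=156.3358, (K−S)⁺=0.0000, hold=0.0000 ⇒ V=0.0000 continue | (k=6,j=6): S=232.5253, (K−S)⁺=0.0000, hold=0.0000 ⇒ V=0.0000 continue  boundary S*=47.5142
step 5: (k=5,j=0): S=26.1942, (K−S)⁺=53.1558, hold=52.6103 ⇒ V=53.1558 exercise | (k=5,j=1): S=38.9599, (K−S)⁺=40.3901, hold=39.8447 ⇒ V=40.3901 exercise | (k=5,j=2): S=57.9468, (K−S)⁺=21.4032, hold=23.5372 ⇒ V=23.5372 continue | (k=5,j=3): S=86.1868, (K−S)⁺=0.0000, hold=9.1027 ⇒ V=9.1027 continue | (k=5,j=4): S=128.1896, (K−S)⁺=0.0000, hold=1.6696 ⇒ V=1.6696 continue | (k=5,j=5): S=190.6621, (K−S)⁺=0.0000, hold=0.0000 ⇒ V=0.0000 continue  boundary S*=38.9599
step 4: (k=4,j=0): S=31.9456, (K−S)⁺=47.4044, hold=46.8589 ⇒ V=47.4044 exercise | (k=4,j=1): S=47.5142, (K−S)⁺=31.8358, hold=32.2819 ⇒ V=32.2819 continue | (k=4,j=2): S=70.6700, (K−S)⁺=8.6800, hold=16.6685 ⇒ V=16.6685 continue | (k=4,j=3): S=105.1107, (K−S)⁺=0.0000, hold=5.5864 ⇒ V=5.5864 continue | (k=4,j=4): S=156.3358, (K−S)⁺=0.0000, hold=0.8823 ⇒ V=0.8823 continue  boundary S*=31.9456
step 3: (k=3,j=0): S=38.9599, (K−S)⁺=40.3901, hold=40.0519 ⇒ V=40.3901 exercise | (k=3,j=1): S=57.9468, (K−S)⁺=21.4032, hold=24.8053 ⇒ V=24.8053 continue | (k=3,j=2): S=86.1868, (K−S)⁺=0.0000, hold=11.4047 ⇒ V=11.4047 continue | (k=3,j=3): S=128.1896, (K−S)⁺=0.0000, hold=3.3623 ⇒ V=3.3623 continue  boundary S*=38.9599
step 2: (k=2,j=0): S=47.5142, (K−S)⁺=31.8358, hold=32.8711 ⇒ V=32.8711 continue | (k=2,j=1): S=70.6700, (K−S)⁺=8.6800, hold=18.4083 ⇒ V=18.4083 continue | (k=2,j=2): S=105.1107, (K−S)⁺=0.0000, hold=7.5894 ⇒ V=7.5894 continue  boundary S*=-
step 1: (k=1,j=0): S=57.9468, (K−S)⁺=21.4032, hold=25.9251 ⇒ V=25.9251 continue | (k=1,j=1): S=86.1868, (K−S)⁺=0.0000, hold=13.2548 ⇒ V=13.2548 continue  boundary S*=-
step 0: (k=0,j=0): S=70.6700, (K−S)⁺=8.6800, hold=19.8597 ⇒ V=19.8597 continue  boundary S*=-

price = 19.8597
boundary = - - - 38.9599 31.9456 38.9599 47.5142 38.9599 47.5142
tree:
19.8597
25.9251 13.2548
32.8711 18.4083 7.5894
40.3901 24.8053 11.4047 3.3623
47.4044 32.2819 16.6685 5.5864 0.8823
53.1558 40.3901 23.5372 9.1027 1.6696 0.0000
57.8717 47.4044 31.8358 14.4466 3.1592 0.0000 0.0000
61.7386 53.1558 40.3901 22.0804 5.9778 0.0000 0.0000 0.0000
64.9093 57.8717 47.4044 31.8358 11.3112 0.0000 0.0000 0.0000 0.0000
67.5092 61.7386 53.1558 40.3901 21.4032 0.0000 0.0000 0.0000 0.0000 0.0000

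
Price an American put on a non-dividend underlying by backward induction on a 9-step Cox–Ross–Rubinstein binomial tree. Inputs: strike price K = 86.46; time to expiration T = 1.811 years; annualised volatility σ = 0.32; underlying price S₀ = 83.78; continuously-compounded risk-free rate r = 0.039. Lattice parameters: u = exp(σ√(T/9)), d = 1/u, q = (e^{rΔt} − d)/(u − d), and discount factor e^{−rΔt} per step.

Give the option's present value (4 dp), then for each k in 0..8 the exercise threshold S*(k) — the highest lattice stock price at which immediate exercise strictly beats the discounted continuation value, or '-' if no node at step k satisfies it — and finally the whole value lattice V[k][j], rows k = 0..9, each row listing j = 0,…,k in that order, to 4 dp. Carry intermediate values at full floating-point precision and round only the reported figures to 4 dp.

Δt=0.20122  u=1.15436  d=0.86628  q=0.49152  discount=0.99218
step 9 (expiry): payoffs max(K−S,0) = 63.4417 55.7871 45.5870 31.9949 13.8829 0.0000 0.0000 0.0000 0.0000 0.0000
step 8: (k=8,j=0): S=26.5714, (K−S)⁺=59.8886, hold=59.2128 ⇒ V=59.8886 exercise | (k=8,j=1): S=35.4075, (K−S)⁺=51.0525, hold=50.3766 ⇒ V=51.0525 exercise | (k=8,j=2): S=47.1821, (K−S)⁺=39.2779, hold=38.6021 ⇒ V=39.2779 exercise | (k=8,j=3): S=62.8722, (K−S)⁺=23.5878, hold=22.9119 ⇒ V=23.5878 exercise | (k=8,j=4): S=83.7800, (K−S)⁺=2.6800, hold=7.0039 ⇒ V=7.0039 continue | (k=8,j=5): S=111.6405, (K−S)⁺=0.0000, hold=0.0000 ⇒ V=0.0000 continue | (k=8,j=6): S=148.7659, (K−S)⁺=0.0000, hold=0.0000 ⇒ V=0.0000 continue | (k=8,j=7): S=198.2372, (K−S)⁺=0.0000, hold=0.0000 ⇒ V=0.0000 continue | (k=8,j=8): S=264.1597, (K−S)⁺=0.0000, hold=0.0000 ⇒ V=0.0000 continue  boundary S*=62.8722
step 7: (k=7,j=0): S=30.6729, (K−S)⁺=55.7871, hold=55.1112 ⇒ V=55.7871 exercise | (k=7,j=1): S=40.8730, (K−S)⁺=45.5870, hold=44.9112 ⇒ V=45.5870 exercise | (k=7,j=2): S=54.4651, (K−S)⁺=31.9949, hold=31.3191 ⇒ V=31.9949 exercise | (k=7,j=3): S=72.5771, (K−S)⁺=13.8829, hold=15.3158 ⇒ V=15.3158 continue | (k=7,j=4): S=96.7122, (K−S)⁺=0.0000, hold=3.5335 ⇒ V=3.5335 continue | (k=7,j=5): S=128.8732, (K−S)⁺=0.0000, hold=0.0000 ⇒ V=0.0000 continue | (k=7,j=6): S=171.7293, (K−S)⁺=0.0000, hold=0.0000 ⇒ V=0.0000 continue | (k=7,j=7): S=228.8368, (K−S)⁺=0.0000, hold=0.0000 ⇒ V=0.0000 continue  boundary S*=54.4651
step 6: (k=6,j=0): S=35.4075, (K−S)⁺=51.0525, hold=50.3766 ⇒ V=51.0525 exercise | (k=6,j=1): S=47.1821, (K−S)⁺=39.2779, hold=38.6021 ⇒ V=39.2779 exercise | (k=6,j=2): S=62.8722, (K−S)⁺=23.5878, hold=23.6107 ⇒ V=23.6107 continue | (k=6,j=3): S=83.7800, (K−S)⁺=2.6800, hold=9.4500 ⇒ V=9.4500 continue | (k=6,j=4): S=111.6405, (K−S)⁺=0.0000, hold=1.7827 ⇒ V=1.7827 continue | (k=6,j=5): S=148.7659, (K−S)⁺=0.0000, hold=0.0000 ⇒ V=0.0000 continue | (k=6,j=6): S=198.2372, (K−S)⁺=0.0000, hold=0.0000 ⇒ V=0.0000 continue  boundary S*=47.1821
step 5: (k=5,j=0): S=40.8730, (K−S)⁺=45.5870, hold=44.9112 ⇒ V=45.5870 exercise | (k=5,j=1): S=54.4651, (K−S)⁺=31.9949, hold=31.3303 ⇒ V=31.9949 exercise | (k=5,j=2): S=72.5771, (K−S)⁺=13.8829, hold=16.5202 ⇒ V=16.5202 continue | (k=5,j=3): S=96.7122, (K−S)⁺=0.0000, hold=5.6369 ⇒ V=5.6369 continue | (k=5,j=4): S=128.8732, (K−S)⁺=0.0000, hold=0.8994 ⇒ V=0.8994 continue | (k=5,j=5): S=171.7293, (K−S)⁺=0.0000, hold=0.0000 ⇒ V=0.0000 continue  boundary S*=54.4651
step 4: (k=4,j=0): S=47.1821, (K−S)⁺=39.2779, hold=38.6021 ⇒ V=39.2779 exercise | (k=4,j=1): S=62.8722, (K−S)⁺=23.5878, hold=24.1981 ⇒ V=24.1981 continue | (k=4,j=2): S=83.7800, (K−S)⁺=2.6800, hold=11.0835 ⇒ V=11.0835 continue | (k=4,j=3): S=111.6405, (K−S)⁺=0.0000, hold=3.2824 ⇒ V=3.2824 continue | (k=4,j=4): S=148.7659, (K−S)⁺=0.0000, hold=0.4537 ⇒ V=0.4537 continue  boundary S*=47.1821
step 3: (k=3,j=0): S=54.4651, (K−S)⁺=31.9949, hold=31.6167 ⇒ V=31.9949 exercise | (k=3,j=1): S=72.5771, (K−S)⁺=13.8829, hold=17.6132 ⇒ V=17.6132 continue | (k=3,j=2): S=96.7122, (K−S)⁺=0.0000, hold=7.1924 ⇒ V=7.1924 continue | (k=3,j=3): S=128.8732, (K−S)⁺=0.0000, hold=1.8773 ⇒ V=1.8773 continue  boundary S*=54.4651
step 2: (k=2,j=0): S=62.8722, (K−S)⁺=23.5878, hold=24.7311 ⇒ V=24.7311 continue | (k=2,j=1): S=83.7800, (K−S)⁺=2.6800, hold=12.3935 ⇒ V=12.3935 continue | (k=2,j=2): S=111.6405, (K−S)⁺=0.0000, hold=4.5441 ⇒ V=4.5441 continue  boundary S*=-
step 1: (k=1,j=0): S=72.5771, (K−S)⁺=13.8829, hold=18.5210 ⇒ V=18.5210 continue | (k=1,j=1): S=96.7122, (K−S)⁺=0.0000, hold=8.4686 ⇒ V=8.4686 continue  boundary S*=-
step 0: (k=0,j=0): S=83.7800, (K−S)⁺=2.6800, hold=13.4738 ⇒ V=13.4738 continue  boundary S*=-

price = 13.4738
boundary = - - - 54.4651 47.1821 54.4651 47.1821 54.4651 62.8722
tree:
13.4738
18.5210 8.4686
24.7311 12.3935 4.5441
31.9949 17.6132 7.1924 1.8773
39.2779 24.1981 11.0835 3.2824 0.4537
45.5870 31.9949 16.5202 5.6369 0.8994 0.0000
51.0525 39.2779 23.6107 9.4500 1.7827 0.0000 0.0000
55.7871 45.5870 31.9949 15.3158 3.5335 0.0000 0.0000 0.0000
59.8886 51.0525 39.2779 23.5878 7.0039 0.0000 0.0000 0.0000 0.0000
63.4417 55.7871 45.5870 31.9949 13.8829 0.0000 0.0000 0.0000 0.0000 0.0000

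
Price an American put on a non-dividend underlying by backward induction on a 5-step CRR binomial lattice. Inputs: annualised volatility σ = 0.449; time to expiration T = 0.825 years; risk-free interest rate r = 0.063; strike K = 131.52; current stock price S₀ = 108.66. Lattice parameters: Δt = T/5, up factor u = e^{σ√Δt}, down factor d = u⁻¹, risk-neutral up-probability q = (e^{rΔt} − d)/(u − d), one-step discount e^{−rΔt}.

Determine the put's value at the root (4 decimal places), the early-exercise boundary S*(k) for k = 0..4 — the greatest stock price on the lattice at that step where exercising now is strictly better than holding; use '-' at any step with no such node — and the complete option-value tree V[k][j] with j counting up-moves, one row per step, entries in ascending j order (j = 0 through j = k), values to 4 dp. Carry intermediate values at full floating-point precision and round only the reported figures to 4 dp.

price = 29.1629
boundary = - - 75.4488 90.5443 108.6600
tree:
29.1629
41.4448 16.6483
56.0712 26.6865 6.2643
68.6500 40.9757 11.9699 0.2931
79.1316 56.0712 22.8600 0.5729 0.0000
87.8658 68.6500 40.9757 1.1198 0.0000 0.0000

Δt=0.16500, u=1.20008, d=0.83328, q=0.48302, disc=e^(-rΔt)=0.98966
k=5 terminal: V=max(K-S,0) → 87.8658 68.6500 40.9757 1.1198 0.0000 0.0000
k=4: j=0 S=52.3884 intr=79.1316 cont=77.7715 V=79.1316[EX]; j=1 S=75.4488 intr=56.0712 cont=54.7111 V=56.0712[EX]; j=2 S=108.6600 intr=22.8600 cont=21.4999 V=22.8600[EX]; j=3 S=156.4901 intr=0.0000 cont=0.5729 V=0.5729[hold]; j=4 S=225.3743 intr=0.0000 cont=0.0000 V=0.0000[hold]  S*(4)=108.6600
k=3: j=0 S=62.8700 intr=68.6500 cont=67.2899 V=68.6500[EX]; j=1 S=90.5443 intr=40.9757 cont=39.6156 V=40.9757[EX]; j=2 S=130.4002 intr=1.1198 cont=11.9699 V=11.9699[hold]; j=3 S=187.8000 intr=0.0000 cont=0.2931 V=0.2931[hold]  S*(3)=90.5443
k=2: j=0 S=75.4488 intr=56.0712 cont=54.7111 V=56.0712[EX]; j=1 S=108.6600 intr=22.8600 cont=26.6865 V=26.6865[hold]; j=2 S=156.4901 intr=0.0000 cont=6.2643 V=6.2643[hold]  S*(2)=75.4488
k=1: j=0 S=90.5443 intr=40.9757 cont=41.4448 V=41.4448[hold]; j=1 S=130.4002 intr=1.1198 cont=16.6483 V=16.6483[hold]  S*(1)=-
k=0: j=0 S=108.6600 intr=22.8600 cont=29.1629 V=29.1629[hold]  S*(0)=-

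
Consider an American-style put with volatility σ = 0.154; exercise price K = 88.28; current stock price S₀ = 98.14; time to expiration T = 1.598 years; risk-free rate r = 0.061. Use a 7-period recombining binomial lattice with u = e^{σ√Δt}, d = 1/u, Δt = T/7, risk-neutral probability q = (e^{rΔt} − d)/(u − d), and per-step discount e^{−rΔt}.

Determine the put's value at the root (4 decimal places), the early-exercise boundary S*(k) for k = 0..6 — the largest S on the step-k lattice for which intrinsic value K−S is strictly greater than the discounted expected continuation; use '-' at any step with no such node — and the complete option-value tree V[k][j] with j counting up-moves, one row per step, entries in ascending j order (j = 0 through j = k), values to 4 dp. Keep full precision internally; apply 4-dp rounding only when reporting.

price = 1.5452
boundary = - - - 78.7009 73.1180 78.7009 73.1180
tree:
1.5452
2.9306 0.5665
5.3972 1.1921 0.1213
9.5791 2.4604 0.2906 0.0000
15.1620 4.9467 0.6962 0.0000 0.0000
20.3488 9.5791 1.6683 0.0000 0.0000 0.0000
25.1678 15.1620 3.9976 0.0000 0.0000 0.0000 0.0000
29.6448 20.3488 9.5791 0.0000 0.0000 0.0000 0.0000 0.0000

Δt=0.22829, u=1.07635, d=0.92906, q=0.57682, disc=e^(-rΔt)=0.98617
k=7 terminal: V=max(K-S,0) → 29.6448 20.3488 9.5791 0.0000 0.0000 0.0000 0.0000 0.0000
k=6: j=0 S=63.1122 intr=25.1678 cont=23.9469 V=25.1678[EX]; j=1 S=73.1180 intr=15.1620 cont=13.9412 V=15.1620[EX]; j=2 S=84.7101 intr=3.5699 cont=3.9976 V=3.9976[hold]; j=3 S=98.1400 intr=0.0000 cont=0.0000 V=0.0000[hold]; j=4 S=113.6991 intr=0.0000 cont=0.0000 V=0.0000[hold]; j=5 S=131.7248 intr=0.0000 cont=0.0000 V=0.0000[hold]; j=6 S=152.6084 intr=0.0000 cont=0.0000 V=0.0000[hold]  S*(6)=73.1180
k=5: j=0 S=67.9312 intr=20.3488 cont=19.1280 V=20.3488[EX]; j=1 S=78.7009 intr=9.5791 cont=8.6016 V=9.5791[EX]; j=2 S=91.1781 intr=0.0000 cont=1.6683 V=1.6683[hold]; j=3 S=105.6334 intr=0.0000 cont=0.0000 V=0.0000[hold]; j=4 S=122.3805 intr=0.0000 cont=0.0000 V=0.0000[hold]; j=5 S=141.7827 intr=0.0000 cont=0.0000 V=0.0000[hold]  S*(5)=78.7009
k=4: j=0 S=73.1180 intr=15.1620 cont=13.9412 V=15.1620[EX]; j=1 S=84.7101 intr=3.5699 cont=4.9467 V=4.9467[hold]; j=2 S=98.1400 intr=0.0000 cont=0.6962 V=0.6962[hold]; j=3 S=113.6991 intr=0.0000 cont=0.0000 V=0.0000[hold]; j=4 S=131.7248 intr=0.0000 cont=0.0000 V=0.0000[hold]  S*(4)=73.1180
k=3: j=0 S=78.7009 intr=9.5791 cont=9.1414 V=9.5791[EX]; j=1 S=91.1781 intr=0.0000 cont=2.4604 V=2.4604[hold]; j=2 S=105.6334 intr=0.0000 cont=0.2906 V=0.2906[hold]; j=3 S=122.3805 intr=0.0000 cont=0.0000 V=0.0000[hold]  S*(3)=78.7009
k=2: j=0 S=84.7101 intr=3.5699 cont=5.3972 V=5.3972[hold]; j=1 S=98.1400 intr=0.0000 cont=1.1921 V=1.1921[hold]; j=2 S=113.6991 intr=0.0000 cont=0.1213 V=0.1213[hold]  S*(2)=-
k=1: j=0 S=91.1781 intr=0.0000 cont=2.9306 V=2.9306[hold]; j=1 S=105.6334 intr=0.0000 cont=0.5665 V=0.5665[hold]  S*(1)=-
k=0: j=0 S=98.1400 intr=0.0000 cont=1.5452 V=1.5452[hold]  S*(0)=-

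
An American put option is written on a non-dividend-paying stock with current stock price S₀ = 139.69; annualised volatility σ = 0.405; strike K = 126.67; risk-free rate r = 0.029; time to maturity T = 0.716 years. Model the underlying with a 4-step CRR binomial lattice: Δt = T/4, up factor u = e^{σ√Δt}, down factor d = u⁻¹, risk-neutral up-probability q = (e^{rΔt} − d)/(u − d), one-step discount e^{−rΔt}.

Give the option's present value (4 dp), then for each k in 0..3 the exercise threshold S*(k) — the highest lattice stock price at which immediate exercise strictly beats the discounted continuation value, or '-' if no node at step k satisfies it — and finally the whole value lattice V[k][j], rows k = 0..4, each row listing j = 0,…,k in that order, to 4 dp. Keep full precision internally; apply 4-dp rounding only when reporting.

price = 11.8451
boundary = - - - 83.5444
tree:
11.8451
19.0051 3.9783
29.4220 7.5794 0.0000
43.1256 14.4400 0.0000 0.0000
56.2815 27.5107 0.0000 0.0000 0.0000

Δt=0.17900  u=1.18690  d=0.84253  q=0.47238  discount=0.99482
step 4 (expiry): payoffs max(K−S,0) = 56.2815 27.5107 0.0000 0.0000 0.0000
step 3: (k=3,j=0): S=83.5444, (K−S)⁺=43.1256, hold=42.4697 ⇒ V=43.1256 exercise | (k=3,j=1): S=117.6927, (K−S)⁺=8.9773, hold=14.4400 ⇒ V=14.4400 continue | (k=3,j=2): S=165.7987, (K−S)⁺=0.0000, hold=0.0000 ⇒ V=0.0000 continue | (k=3,j=3): S=233.5679, (K−S)⁺=0.0000, hold=0.0000 ⇒ V=0.0000 continue  boundary S*=83.5444
step 2: (k=2,j=0): S=99.1593, (K−S)⁺=27.5107, hold=29.4220 ⇒ V=29.4220 continue | (k=2,j=1): S=139.6900, (K−S)⁺=0.0000, hold=7.5794 ⇒ V=7.5794 continue | (k=2,j=2): S=196.7873, (K−S)⁺=0.0000, hold=0.0000 ⇒ V=0.0000 continue  boundary S*=-
step 1: (k=1,j=0): S=117.6927, (K−S)⁺=8.9773, hold=19.0051 ⇒ V=19.0051 continue | (k=1,j=1): S=165.7987, (K−S)⁺=0.0000, hold=3.9783 ⇒ V=3.9783 continue  boundary S*=-
step 0: (k=0,j=0): S=139.6900, (K−S)⁺=0.0000, hold=11.8451 ⇒ V=11.8451 continue  boundary S*=-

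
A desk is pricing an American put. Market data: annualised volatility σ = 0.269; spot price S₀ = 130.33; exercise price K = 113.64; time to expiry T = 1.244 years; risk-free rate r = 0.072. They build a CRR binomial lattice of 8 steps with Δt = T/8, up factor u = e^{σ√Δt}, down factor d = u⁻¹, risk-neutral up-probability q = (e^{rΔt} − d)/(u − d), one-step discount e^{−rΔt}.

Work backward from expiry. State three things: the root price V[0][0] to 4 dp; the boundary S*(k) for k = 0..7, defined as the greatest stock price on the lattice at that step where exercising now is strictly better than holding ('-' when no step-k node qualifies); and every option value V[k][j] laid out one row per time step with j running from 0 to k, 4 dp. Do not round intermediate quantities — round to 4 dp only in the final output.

price = 5.1912
boundary = - - - - 85.2651 76.6837 85.2651 94.8068
tree:
5.1912
8.3123 2.4950
12.9474 4.3211 0.9058
19.5273 7.3062 1.7287 0.1851
28.3749 11.9872 3.2523 0.3954 0.0000
36.9563 18.9214 6.0068 0.8443 0.0000 0.0000
44.6740 28.3749 10.8234 1.8031 0.0000 0.0000 0.0000
51.6150 36.9563 18.8332 3.8507 0.0000 0.0000 0.0000 0.0000
57.8575 44.6740 28.3749 8.2237 0.0000 0.0000 0.0000 0.0000 0.0000

Δt=0.15550, u=1.11191, d=0.89936, q=0.52648, disc=e^(-rΔt)=0.98887
k=8 terminal: V=max(K-S,0) → 57.8575 44.6740 28.3749 8.2237 0.0000 0.0000 0.0000 0.0000 0.0000
k=7: j=0 S=62.0250 intr=51.6150 cont=50.3498 V=51.6150[EX]; j=1 S=76.6837 intr=36.9563 cont=35.6911 V=36.9563[EX]; j=2 S=94.8068 intr=18.8332 cont=17.5680 V=18.8332[EX]; j=3 S=117.2131 intr=0.0000 cont=3.8507 V=3.8507[hold]; j=4 S=144.9148 intr=0.0000 cont=0.0000 V=0.0000[hold]; j=5 S=179.1633 intr=0.0000 cont=0.0000 V=0.0000[hold]; j=6 S=221.5061 intr=0.0000 cont=0.0000 V=0.0000[hold]; j=7 S=273.8560 intr=0.0000 cont=0.0000 V=0.0000[hold]  S*(7)=94.8068
k=6: j=0 S=68.9660 intr=44.6740 cont=43.4088 V=44.6740[EX]; j=1 S=85.2651 intr=28.3749 cont=27.1097 V=28.3749[EX]; j=2 S=105.4163 intr=8.2237 cont=10.8234 V=10.8234[hold]; j=3 S=130.3300 intr=0.0000 cont=1.8031 V=1.8031[hold]; j=4 S=161.1317 intr=0.0000 cont=0.0000 V=0.0000[hold]; j=5 S=199.2129 intr=0.0000 cont=0.0000 V=0.0000[hold]; j=6 S=246.2941 intr=0.0000 cont=0.0000 V=0.0000[hold]  S*(6)=85.2651
k=5: j=0 S=76.6837 intr=36.9563 cont=35.6911 V=36.9563[EX]; j=1 S=94.8068 intr=18.8332 cont=18.9214 V=18.9214[hold]; j=2 S=117.2131 intr=0.0000 cont=6.0068 V=6.0068[hold]; j=3 S=144.9148 intr=0.0000 cont=0.8443 V=0.8443[hold]; j=4 S=179.1633 intr=0.0000 cont=0.0000 V=0.0000[hold]; j=5 S=221.5061 intr=0.0000 cont=0.0000 V=0.0000[hold]  S*(5)=76.6837
k=4: j=0 S=85.2651 intr=28.3749 cont=27.1556 V=28.3749[EX]; j=1 S=105.4163 intr=8.2237 cont=11.9872 V=11.9872[hold]; j=2 S=130.3300 intr=0.0000 cont=3.2523 V=3.2523[hold]; j=3 S=161.1317 intr=0.0000 cont=0.3954 V=0.3954[hold]; j=4 S=199.2129 intr=0.0000 cont=0.0000 V=0.0000[hold]  S*(4)=85.2651
k=3: j=0 S=94.8068 intr=18.8332 cont=19.5273 V=19.5273[hold]; j=1 S=117.2131 intr=0.0000 cont=7.3062 V=7.3062[hold]; j=2 S=144.9148 intr=0.0000 cont=1.7287 V=1.7287[hold]; j=3 S=179.1633 intr=0.0000 cont=0.1851 V=0.1851[hold]  S*(3)=-
k=2: j=0 S=105.4163 intr=8.2237 cont=12.9474 V=12.9474[hold]; j=1 S=130.3300 intr=0.0000 cont=4.3211 V=4.3211[hold]; j=2 S=161.1317 intr=0.0000 cont=0.9058 V=0.9058[hold]  S*(2)=-
k=1: j=0 S=117.2131 intr=0.0000 cont=8.3123 V=8.3123[hold]; j=1 S=144.9148 intr=0.0000 cont=2.4950 V=2.4950[hold]  S*(1)=-
k=0: j=0 S=130.3300 intr=0.0000 cont=5.1912 V=5.1912[hold]  S*(0)=-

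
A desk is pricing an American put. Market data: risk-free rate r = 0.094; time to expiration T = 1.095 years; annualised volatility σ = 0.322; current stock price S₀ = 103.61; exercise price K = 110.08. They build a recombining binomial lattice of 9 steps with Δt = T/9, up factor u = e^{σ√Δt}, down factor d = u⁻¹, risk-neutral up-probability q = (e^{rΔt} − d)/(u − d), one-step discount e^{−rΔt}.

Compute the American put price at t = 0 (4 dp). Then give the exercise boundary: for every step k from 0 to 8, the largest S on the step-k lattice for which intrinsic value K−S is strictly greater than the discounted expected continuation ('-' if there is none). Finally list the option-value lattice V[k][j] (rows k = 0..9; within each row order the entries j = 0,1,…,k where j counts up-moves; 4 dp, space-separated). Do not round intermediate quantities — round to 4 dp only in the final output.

Δt=0.12167  u=1.11887  d=0.89376  q=0.52305  discount=0.98863
step 9 (expiry): payoffs max(K−S,0) = 72.3751 62.8787 50.9905 36.1081 17.4773 0.0000 0.0000 0.0000 0.0000 0.0000
step 8: (k=8,j=0): S=42.1867, (K−S)⁺=67.8933, hold=66.6415 ⇒ V=67.8933 exercise | (k=8,j=1): S=52.8120, (K−S)⁺=57.2680, hold=56.0163 ⇒ V=57.2680 exercise | (k=8,j=2): S=66.1133, (K−S)⁺=43.9667, hold=42.7149 ⇒ V=43.9667 exercise | (k=8,j=3): S=82.7647, (K−S)⁺=27.3153, hold=26.0635 ⇒ V=27.3153 exercise | (k=8,j=4): S=103.6100, (K−S)⁺=6.4700, hold=8.2411 ⇒ V=8.2411 continue | (k=8,j=5): S=129.7054, (K−S)⁺=0.0000, hold=0.0000 ⇒ V=0.0000 continue | (k=8,j=6): S=162.3733, (K−S)⁺=0.0000, hold=0.0000 ⇒ V=0.0000 continue | (k=8,j=7): S=203.2689, (K−S)⁺=0.0000, hold=0.0000 ⇒ V=0.0000 continue | (k=8,j=8): S=254.4647, (K−S)⁺=0.0000, hold=0.0000 ⇒ V=0.0000 continue  boundary S*=82.7647
step 7: (k=7,j=0): S=47.2013, (K−S)⁺=62.8787, hold=61.6269 ⇒ V=62.8787 exercise | (k=7,j=1): S=59.0895, (K−S)⁺=50.9905, hold=49.7387 ⇒ V=50.9905 exercise | (k=7,j=2): S=73.9719, (K−S)⁺=36.1081, hold=34.8563 ⇒ V=36.1081 exercise | (k=7,j=3): S=92.6027, (K−S)⁺=17.4773, hold=17.1414 ⇒ V=17.4773 exercise | (k=7,j=4): S=115.9257, (K−S)⁺=0.0000, hold=3.8859 ⇒ V=3.8859 continue | (k=7,j=5): S=145.1230, (K−S)⁺=0.0000, hold=0.0000 ⇒ V=0.0000 continue | (k=7,j=6): S=181.6740, (K−S)⁺=0.0000, hold=0.0000 ⇒ V=0.0000 continue | (k=7,j=7): S=227.4308, (K−S)⁺=0.0000, hold=0.0000 ⇒ V=0.0000 continue  boundary S*=92.6027
step 6: (k=6,j=0): S=52.8120, (K−S)⁺=57.2680, hold=56.0163 ⇒ V=57.2680 exercise | (k=6,j=1): S=66.1133, (K−S)⁺=43.9667, hold=42.7149 ⇒ V=43.9667 exercise | (k=6,j=2): S=82.7647, (K−S)⁺=27.3153, hold=26.0635 ⇒ V=27.3153 exercise | (k=6,j=3): S=103.6100, (K−S)⁺=6.4700, hold=10.2505 ⇒ V=10.2505 continue | (k=6,j=4): S=129.7054, (K−S)⁺=0.0000, hold=1.8323 ⇒ V=1.8323 continue | (k=6,j=5): S=162.3733, (K−S)⁺=0.0000, hold=0.0000 ⇒ V=0.0000 continue | (k=6,j=6): S=203.2689, (K−S)⁺=0.0000, hold=0.0000 ⇒ V=0.0000 continue  boundary S*=82.7647
step 5: (k=5,j=0): S=59.0895, (K−S)⁺=50.9905, hold=49.7387 ⇒ V=50.9905 exercise | (k=5,j=1): S=73.9719, (K−S)⁺=36.1081, hold=34.8563 ⇒ V=36.1081 exercise | (k=5,j=2): S=92.6027, (K−S)⁺=17.4773, hold=18.1804 ⇒ V=18.1804 continue | (k=5,j=3): S=115.9257, (K−S)⁺=0.0000, hold=5.7809 ⇒ V=5.7809 continue | (k=5,j=4): S=145.1230, (K−S)⁺=0.0000, hold=0.8640 ⇒ V=0.8640 continue | (k=5,j=5): S=181.6740, (K−S)⁺=0.0000, hold=0.0000 ⇒ V=0.0000 continue  boundary S*=73.9719
step 4: (k=4,j=0): S=66.1133, (K−S)⁺=43.9667, hold=42.7149 ⇒ V=43.9667 exercise | (k=4,j=1): S=82.7647, (K−S)⁺=27.3153, hold=26.4271 ⇒ V=27.3153 exercise | (k=4,j=2): S=103.6100, (K−S)⁺=6.4700, hold=11.5619 ⇒ V=11.5619 continue | (k=4,j=3): S=129.7054, (K−S)⁺=0.0000, hold=3.1726 ⇒ V=3.1726 continue | (k=4,j=4): S=162.3733, (K−S)⁺=0.0000, hold=0.4074 ⇒ V=0.4074 continue  boundary S*=82.7647
step 3: (k=3,j=0): S=73.9719, (K−S)⁺=36.1081, hold=34.8563 ⇒ V=36.1081 exercise | (k=3,j=1): S=92.6027, (K−S)⁺=17.4773, hold=18.8586 ⇒ V=18.8586 continue | (k=3,j=2): S=115.9257, (K−S)⁺=0.0000, hold=7.0923 ⇒ V=7.0923 continue | (k=3,j=3): S=145.1230, (K−S)⁺=0.0000, hold=1.7066 ⇒ V=1.7066 continue  boundary S*=73.9719
step 2: (k=2,j=0): S=82.7647, (K−S)⁺=27.3153, hold=26.7777 ⇒ V=27.3153 exercise | (k=2,j=1): S=103.6100, (K−S)⁺=6.4700, hold=12.5598 ⇒ V=12.5598 continue | (k=2,j=2): S=129.7054, (K−S)⁺=0.0000, hold=4.2267 ⇒ V=4.2267 continue  boundary S*=82.7647
step 1: (k=1,j=0): S=92.6027, (K−S)⁺=17.4773, hold=19.3746 ⇒ V=19.3746 continue | (k=1,j=1): S=115.9257, (K−S)⁺=0.0000, hold=8.1079 ⇒ V=8.1079 continue  boundary S*=-
step 0: (k=0,j=0): S=103.6100, (K−S)⁺=6.4700, hold=13.3283 ⇒ V=13.3283 continue  boundary S*=-

price = 13.3283
boundary = - - 82.7647 73.9719 82.7647 73.9719 82.7647 92.6027 82.7647
tree:
13.3283
19.3746 8.1079
27.3153 12.5598 4.2267
36.1081 18.8586 7.0923 1.7066
43.9667 27.3153 11.5619 3.1726 0.4074
50.9905 36.1081 18.1804 5.7809 0.8640 0.0000
57.2680 43.9667 27.3153 10.2505 1.8323 0.0000 0.0000
62.8787 50.9905 36.1081 17.4773 3.8859 0.0000 0.0000 0.0000
67.8933 57.2680 43.9667 27.3153 8.2411 0.0000 0.0000 0.0000 0.0000
72.3751 62.8787 50.9905 36.1081 17.4773 0.0000 0.0000 0.0000 0.0000 0.0000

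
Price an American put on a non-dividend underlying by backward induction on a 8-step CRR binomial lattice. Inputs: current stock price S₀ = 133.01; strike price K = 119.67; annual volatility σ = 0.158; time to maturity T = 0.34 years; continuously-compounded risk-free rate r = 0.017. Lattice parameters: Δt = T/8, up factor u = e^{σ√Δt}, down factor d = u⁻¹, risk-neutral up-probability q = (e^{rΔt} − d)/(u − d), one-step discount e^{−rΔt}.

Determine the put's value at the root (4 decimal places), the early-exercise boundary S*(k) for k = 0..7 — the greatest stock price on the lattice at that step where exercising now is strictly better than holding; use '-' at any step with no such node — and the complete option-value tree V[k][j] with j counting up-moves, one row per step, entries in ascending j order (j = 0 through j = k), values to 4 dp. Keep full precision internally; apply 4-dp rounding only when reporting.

price = 0.6870
boundary = - - - - - - 109.3976 113.0196
tree:
0.6870
1.1488 0.2315
1.8860 0.4220 0.0437
3.0275 0.7606 0.0879 0.0000
4.7271 1.3522 0.1770 0.0000 0.0000
7.1272 2.3619 0.3564 0.0000 0.0000 0.0000
10.2724 4.0292 0.7175 0.0000 0.0000 0.0000 0.0000
13.7783 6.6504 1.4446 0.0000 0.0000 0.0000 0.0000 0.0000
17.1719 10.2724 2.9084 0.0000 0.0000 0.0000 0.0000 0.0000 0.0000

Δt=0.04250  u=1.03311  d=0.96795  q=0.50295  discount=0.99928
step 8 (expiry): payoffs max(K−S,0) = 17.1719 10.2724 2.9084 0.0000 0.0000 0.0000 0.0000 0.0000 0.0000
step 7: (k=7,j=0): S=105.8917, (K−S)⁺=13.7783, hold=13.6919 ⇒ V=13.7783 exercise | (k=7,j=1): S=113.0196, (K−S)⁺=6.6504, hold=6.5639 ⇒ V=6.6504 exercise | (k=7,j=2): S=120.6274, (K−S)⁺=0.0000, hold=1.4446 ⇒ V=1.4446 continue | (k=7,j=3): S=128.7473, (K−S)⁺=0.0000, hold=0.0000 ⇒ V=0.0000 continue | (k=7,j=4): S=137.4138, (K−S)⁺=0.0000, hold=0.0000 ⇒ V=0.0000 continue | (k=7,j=5): S=146.6637, (K−S)⁺=0.0000, hold=0.0000 ⇒ V=0.0000 continue | (k=7,j=6): S=156.5362, (K−S)⁺=0.0000, hold=0.0000 ⇒ V=0.0000 continue | (k=7,j=7): S=167.0732, (K−S)⁺=0.0000, hold=0.0000 ⇒ V=0.0000 continue  boundary S*=113.0196
step 6: (k=6,j=0): S=109.3976, (K−S)⁺=10.2724, hold=10.1860 ⇒ V=10.2724 exercise | (k=6,j=1): S=116.7616, (K−S)⁺=2.9084, hold=4.0292 ⇒ V=4.0292 continue | (k=6,j=2): S=124.6213, (K−S)⁺=0.0000, hold=0.7175 ⇒ V=0.7175 continue | (k=6,j=3): S=133.0100, (K−S)⁺=0.0000, hold=0.0000 ⇒ V=0.0000 continue | (k=6,j=4): S=141.9634, (K−S)⁺=0.0000, hold=0.0000 ⇒ V=0.0000 continue | (k=6,j=5): S=151.5195, (K−S)⁺=0.0000, hold=0.0000 ⇒ V=0.0000 continue | (k=6,j=6): S=161.7189, (K−S)⁺=0.0000, hold=0.0000 ⇒ V=0.0000 continue  boundary S*=109.3976
step 5: (k=5,j=0): S=113.0196, (K−S)⁺=6.6504, hold=7.1272 ⇒ V=7.1272 continue | (k=5,j=1): S=120.6274, (K−S)⁺=0.0000, hold=2.3619 ⇒ V=2.3619 continue | (k=5,j=2): S=128.7473, (K−S)⁺=0.0000, hold=0.3564 ⇒ V=0.3564 continue | (k=5,j=3): S=137.4138, (K−S)⁺=0.0000, hold=0.0000 ⇒ V=0.0000 continue | (k=5,j=4): S=146.6637, (K−S)⁺=0.0000, hold=0.0000 ⇒ V=0.0000 continue | (k=5,j=5): S=156.5362, (K−S)⁺=0.0000, hold=0.0000 ⇒ V=0.0000 continue  boundary S*=-
step 4: (k=4,j=0): S=116.7616, (K−S)⁺=2.9084, hold=4.7271 ⇒ V=4.7271 continue | (k=4,j=1): S=124.6213, (K−S)⁺=0.0000, hold=1.3522 ⇒ V=1.3522 continue | (k=4,j=2): S=133.0100, (K−S)⁺=0.0000, hold=0.1770 ⇒ V=0.1770 continue | (k=4,j=3): S=141.9634, (K−S)⁺=0.0000, hold=0.0000 ⇒ V=0.0000 continue | (k=4,j=4): S=151.5195, (K−S)⁺=0.0000, hold=0.0000 ⇒ V=0.0000 continue  boundary S*=-
step 3: (k=3,j=0): S=120.6274, (K−S)⁺=0.0000, hold=3.0275 ⇒ V=3.0275 continue | (k=3,j=1): S=128.7473, (K−S)⁺=0.0000, hold=0.7606 ⇒ V=0.7606 continue | (k=3,j=2): S=137.4138, (K−S)⁺=0.0000, hold=0.0879 ⇒ V=0.0879 continue | (k=3,j=3): S=146.6637, (K−S)⁺=0.0000, hold=0.0000 ⇒ V=0.0000 continue  boundary S*=-
step 2: (k=2,j=0): S=124.6213, (K−S)⁺=0.0000, hold=1.8860 ⇒ V=1.8860 continue | (k=2,j=1): S=133.0100, (K−S)⁺=0.0000, hold=0.4220 ⇒ V=0.4220 continue | (k=2,j=2): S=141.9634, (K−S)⁺=0.0000, hold=0.0437 ⇒ V=0.0437 continue  boundary S*=-
step 1: (k=1,j=0): S=128.7473, (K−S)⁺=0.0000, hold=1.1488 ⇒ V=1.1488 continue | (k=1,j=1): S=137.4138, (K−S)⁺=0.0000, hold=0.2315 ⇒ V=0.2315 continue  boundary S*=-
step 0: (k=0,j=0): S=133.0100, (K−S)⁺=0.0000, hold=0.6870 ⇒ V=0.6870 continue  boundary S*=-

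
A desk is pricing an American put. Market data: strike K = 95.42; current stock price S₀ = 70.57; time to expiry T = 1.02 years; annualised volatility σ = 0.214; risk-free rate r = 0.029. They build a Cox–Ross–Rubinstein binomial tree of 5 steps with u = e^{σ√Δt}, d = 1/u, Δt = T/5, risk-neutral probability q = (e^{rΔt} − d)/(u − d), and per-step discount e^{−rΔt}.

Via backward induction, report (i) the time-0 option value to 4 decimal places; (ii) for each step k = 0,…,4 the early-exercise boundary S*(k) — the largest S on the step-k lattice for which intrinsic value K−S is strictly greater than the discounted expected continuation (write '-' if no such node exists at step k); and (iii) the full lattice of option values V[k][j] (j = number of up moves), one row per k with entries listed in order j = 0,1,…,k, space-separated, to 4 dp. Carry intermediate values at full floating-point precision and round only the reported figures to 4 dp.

price = 24.8500
boundary = 70.5700 64.0683 70.5700 77.7315 85.6198
tree:
24.8500
31.3517 17.8490
37.2545 24.8500 11.2368
42.6134 31.3517 17.6885 5.0824
47.4785 37.2545 24.8500 9.8002 0.5452
51.8955 42.6134 31.3517 17.6885 1.1113 0.0000

Δt=0.20400, u=1.10148, d=0.90787, q=0.50650, disc=e^(-rΔt)=0.99410
k=5 terminal: V=max(K-S,0) → 51.8955 42.6134 31.3517 17.6885 1.1113 0.0000
k=4: j=0 S=47.9415 intr=47.4785 cont=46.9157 V=47.4785[EX]; j=1 S=58.1655 intr=37.2545 cont=36.6916 V=37.2545[EX]; j=2 S=70.5700 intr=24.8500 cont=24.2872 V=24.8500[EX]; j=3 S=85.6198 intr=9.8002 cont=9.2373 V=9.8002[EX]; j=4 S=103.8792 intr=0.0000 cont=0.5452 V=0.5452[hold]  S*(4)=85.6198
k=3: j=0 S=52.8066 intr=42.6134 cont=42.0505 V=42.6134[EX]; j=1 S=64.0683 intr=31.3517 cont=30.7889 V=31.3517[EX]; j=2 S=77.7315 intr=17.6885 cont=17.1256 V=17.6885[EX]; j=3 S=94.3087 intr=1.1113 cont=5.0824 V=5.0824[hold]  S*(3)=77.7315
k=2: j=0 S=58.1655 intr=37.2545 cont=36.6916 V=37.2545[EX]; j=1 S=70.5700 intr=24.8500 cont=24.2872 V=24.8500[EX]; j=2 S=85.6198 intr=9.8002 cont=11.2368 V=11.2368[hold]  S*(2)=70.5700
k=1: j=0 S=64.0683 intr=31.3517 cont=30.7889 V=31.3517[EX]; j=1 S=77.7315 intr=17.6885 cont=17.8490 V=17.8490[hold]  S*(1)=64.0683
k=0: j=0 S=70.5700 intr=24.8500 cont=24.3680 V=24.8500[EX]  S*(0)=70.5700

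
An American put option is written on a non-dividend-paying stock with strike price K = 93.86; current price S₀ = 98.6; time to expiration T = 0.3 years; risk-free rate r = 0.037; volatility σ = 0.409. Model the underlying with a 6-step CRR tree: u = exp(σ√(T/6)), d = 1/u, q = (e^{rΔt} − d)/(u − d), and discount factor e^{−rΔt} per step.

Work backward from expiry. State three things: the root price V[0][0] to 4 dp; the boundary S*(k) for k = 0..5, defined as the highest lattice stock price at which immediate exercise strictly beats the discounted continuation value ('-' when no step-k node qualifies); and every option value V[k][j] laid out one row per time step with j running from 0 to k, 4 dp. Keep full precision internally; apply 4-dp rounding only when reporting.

price = 6.1780
boundary = - - - - 68.3916 74.9413
tree:
6.1780
9.3485 2.8651
13.6736 4.8327 0.8056
19.1651 7.9470 1.5740 0.0000
25.4684 12.6051 3.0755 0.0000 0.0000
31.4456 18.9187 6.0093 0.0000 0.0000 0.0000
36.9005 25.4684 11.7417 0.0000 0.0000 0.0000 0.0000

Δt=0.05000, u=1.09577, d=0.91260, q=0.48726, disc=e^(-rΔt)=0.99815
k=6 terminal: V=max(K-S,0) → 36.9005 25.4684 11.7417 0.0000 0.0000 0.0000 0.0000
k=5: j=0 S=62.4144 intr=31.4456 cont=31.2722 V=31.4456[EX]; j=1 S=74.9413 intr=18.9187 cont=18.7452 V=18.9187[EX]; j=2 S=89.9826 intr=3.8774 cont=6.0093 V=6.0093[hold]; j=3 S=108.0427 intr=0.0000 cont=0.0000 V=0.0000[hold]; j=4 S=129.7276 intr=0.0000 cont=0.0000 V=0.0000[hold]; j=5 S=155.7648 intr=0.0000 cont=0.0000 V=0.0000[hold]  S*(5)=74.9413
k=4: j=0 S=68.3916 intr=25.4684 cont=25.2949 V=25.4684[EX]; j=1 S=82.1183 intr=11.7417 cont=12.6051 V=12.6051[hold]; j=2 S=98.6000 intr=0.0000 cont=3.0755 V=3.0755[hold]; j=3 S=118.3897 intr=0.0000 cont=0.0000 V=0.0000[hold]; j=4 S=142.1513 intr=0.0000 cont=0.0000 V=0.0000[hold]  S*(4)=68.3916
k=3: j=0 S=74.9413 intr=18.9187 cont=19.1651 V=19.1651[hold]; j=1 S=89.9826 intr=3.8774 cont=7.9470 V=7.9470[hold]; j=2 S=108.0427 intr=0.0000 cont=1.5740 V=1.5740[hold]; j=3 S=129.7276 intr=0.0000 cont=0.0000 V=0.0000[hold]  S*(3)=-
k=2: j=0 S=82.1183 intr=11.7417 cont=13.6736 V=13.6736[hold]; j=1 S=98.6000 intr=0.0000 cont=4.8327 V=4.8327[hold]; j=2 S=118.3897 intr=0.0000 cont=0.8056 V=0.8056[hold]  S*(2)=-
k=1: j=0 S=89.9826 intr=3.8774 cont=9.3485 V=9.3485[hold]; j=1 S=108.0427 intr=0.0000 cont=2.8651 V=2.8651[hold]  S*(1)=-
k=0: j=0 S=98.6000 intr=0.0000 cont=6.1780 V=6.1780[hold]  S*(0)=-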